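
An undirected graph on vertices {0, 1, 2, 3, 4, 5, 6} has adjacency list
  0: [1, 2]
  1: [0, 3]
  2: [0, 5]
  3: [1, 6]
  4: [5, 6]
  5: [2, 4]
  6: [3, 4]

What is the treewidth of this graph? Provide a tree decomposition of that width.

Each bag holds 3 vertices, so the decomposition has width 2, which upper-bounds the treewidth. Since 4–6–3–1–0–2–5–4 is a cycle in G, G is not acyclic. Forests are exactly the graphs of treewidth ≤ 1, so tw(G) ≥ 2. The upper and lower bounds meet at 2, so that is the treewidth.

Treewidth 2.
One such decomposition:
Bags: B1 = {3, 4, 6}  B2 = {1, 3, 4}  B3 = {0, 1, 4}  B4 = {0, 2, 4}  B5 = {2, 4, 5}
Tree: B1–B2, B2–B3, B3–B4, B4–B5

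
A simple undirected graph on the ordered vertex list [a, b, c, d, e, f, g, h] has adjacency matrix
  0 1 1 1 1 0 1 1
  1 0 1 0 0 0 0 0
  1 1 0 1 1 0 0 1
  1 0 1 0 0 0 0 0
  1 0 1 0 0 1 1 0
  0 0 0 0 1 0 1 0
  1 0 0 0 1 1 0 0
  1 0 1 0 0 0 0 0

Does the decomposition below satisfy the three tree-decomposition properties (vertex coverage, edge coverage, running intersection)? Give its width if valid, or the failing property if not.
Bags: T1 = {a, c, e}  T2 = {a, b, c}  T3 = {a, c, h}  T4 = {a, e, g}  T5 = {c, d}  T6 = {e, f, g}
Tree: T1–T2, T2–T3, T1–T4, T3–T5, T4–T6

A tree decomposition must satisfy three properties: every vertex lies in some bag; for every edge, both endpoints lie together in some bag; and for every vertex, the bags containing it form a connected subtree. Here edge (a,d) lies in no bag, so the decomposition is invalid.

No — edge (a,d) lies in no bag.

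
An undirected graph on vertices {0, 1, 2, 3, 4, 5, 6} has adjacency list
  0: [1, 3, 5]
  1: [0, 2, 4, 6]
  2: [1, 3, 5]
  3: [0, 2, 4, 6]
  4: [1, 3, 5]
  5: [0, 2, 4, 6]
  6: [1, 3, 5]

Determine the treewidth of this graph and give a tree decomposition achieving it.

Each bag holds 4 vertices, so the decomposition has width 3, which upper-bounds the treewidth. For the lower bound: the 4 vertex sets {1,6}, {0,3}, {5}, {2} are disjoint, each induces a connected subgraph, and every pair is joined by at least one edge of G. Contracting each set to a single vertex therefore yields K_{4} as a minor, and since treewidth is minor-monotone, tw(G) ≥ tw(K_{4}) = 3. The upper and lower bounds meet at 3, so that is the treewidth.

Treewidth 3.
One such decomposition:
Bags: B1 = {1, 3, 5, 6}  B2 = {0, 1, 3, 5}  B3 = {1, 2, 3, 5}  B4 = {1, 3, 4, 5}
Tree: B1–B2, B2–B3, B3–B4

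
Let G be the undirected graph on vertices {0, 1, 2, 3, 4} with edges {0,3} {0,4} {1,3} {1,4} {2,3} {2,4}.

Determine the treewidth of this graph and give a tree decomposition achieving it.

Every bag has size at most 3, so the width is 3 − 1 = 2 and tw(G) ≤ 2. The edges 4–1–3–0–4 form a cycle, so G is not a tree and its treewidth is at least 2. Combining the bounds, tw(G) = 2.

Treewidth 2.
One optimal decomposition is:
Bags: B1 = {1, 3, 4}  B2 = {0, 3, 4}  B3 = {2, 3, 4}
Tree: B1–B2, B2–B3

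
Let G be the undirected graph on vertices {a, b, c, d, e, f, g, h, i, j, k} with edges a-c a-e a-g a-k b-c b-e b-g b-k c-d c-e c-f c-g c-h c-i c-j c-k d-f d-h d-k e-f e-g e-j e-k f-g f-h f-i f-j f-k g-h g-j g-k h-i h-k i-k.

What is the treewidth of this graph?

4

A width-4 tree decomposition is:
Bags: B1 = {c, e, f, g, k}  B2 = {c, e, f, g, j}  B3 = {c, f, g, h, k}  B4 = {a, c, e, g, k}  B5 = {b, c, e, g, k}  B6 = {c, f, h, i, k}  B7 = {c, d, f, h, k}
Tree: B1–B2, B1–B3, B1–B4, B1–B5, B3–B6, B6–B7
Each bag holds 5 vertices, so the decomposition has width 4, which upper-bounds the treewidth. Conversely, {c, e, f, g, j} is a clique of size 5, and the vertices of any clique must share a bag in every tree decomposition; so some bag has ≥ 5 vertices and tw(G) ≥ 4. Combining the bounds, tw(G) = 4.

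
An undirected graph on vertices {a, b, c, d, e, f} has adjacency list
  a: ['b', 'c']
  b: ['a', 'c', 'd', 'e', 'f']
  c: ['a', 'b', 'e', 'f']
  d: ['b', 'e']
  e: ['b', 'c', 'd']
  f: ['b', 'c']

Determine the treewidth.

A width-2 tree decomposition is:
Bags: B1 = {a, b, c}  B2 = {b, c, f}  B3 = {b, c, e}  B4 = {b, d, e}
Tree: B1–B2, B1–B3, B3–B4
The largest bag has 3 vertices, giving width 2; this decomposition certifies tw(G) ≤ 2. On the other hand G contains the 3-clique {b, d, e}. A clique must lie in a single bag of any decomposition, so no decomposition can have width below 2. Hence tw(G) = 2 exactly.

2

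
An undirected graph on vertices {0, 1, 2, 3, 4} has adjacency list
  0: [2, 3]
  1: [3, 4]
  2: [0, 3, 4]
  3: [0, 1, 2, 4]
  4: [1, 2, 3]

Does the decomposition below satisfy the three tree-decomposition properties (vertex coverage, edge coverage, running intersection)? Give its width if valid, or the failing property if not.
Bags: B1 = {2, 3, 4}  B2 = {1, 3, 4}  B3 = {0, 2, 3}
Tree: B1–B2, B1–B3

Checking the three conditions: (i) the bags cover all of {0, 1, 2, 3, 4}; (ii) for each edge, some bag contains both endpoints; (iii) the bags containing any fixed vertex form a subtree. All hold, so the decomposition is valid with width 3 − 1 = 2.

Yes; width 2.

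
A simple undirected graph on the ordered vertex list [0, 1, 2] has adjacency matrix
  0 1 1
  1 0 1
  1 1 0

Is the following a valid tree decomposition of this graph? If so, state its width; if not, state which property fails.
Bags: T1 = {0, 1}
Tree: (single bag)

No — vertex 2 appears in no bag.

A tree decomposition must satisfy three properties: every vertex lies in some bag; for every edge, both endpoints lie together in some bag; and for every vertex, the bags containing it form a connected subtree. Here vertex 2 appears in no bag, so the decomposition is invalid.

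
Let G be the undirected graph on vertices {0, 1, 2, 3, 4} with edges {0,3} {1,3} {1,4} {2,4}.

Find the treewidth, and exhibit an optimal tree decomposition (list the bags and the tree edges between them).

Treewidth 1.
Bags: B1 = {0, 3}  B2 = {1, 3}  B3 = {1, 4}  B4 = {2, 4}
Tree: B1–B2, B2–B3, B3–B4

The largest bag has 2 vertices, giving width 1; this decomposition certifies tw(G) ≤ 1. Since G has at least one edge (e.g. 0–3), it is not an edgeless graph, so tw(G) ≥ 1. Hence tw(G) = 1 exactly.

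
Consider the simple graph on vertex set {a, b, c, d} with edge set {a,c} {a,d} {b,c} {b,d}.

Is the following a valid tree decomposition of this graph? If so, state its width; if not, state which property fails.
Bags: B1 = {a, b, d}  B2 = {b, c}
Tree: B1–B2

No — edge (a,c) lies in no bag.

A tree decomposition must satisfy three properties: every vertex lies in some bag; for every edge, both endpoints lie together in some bag; and for every vertex, the bags containing it form a connected subtree. Here edge (a,c) lies in no bag, so the decomposition is invalid.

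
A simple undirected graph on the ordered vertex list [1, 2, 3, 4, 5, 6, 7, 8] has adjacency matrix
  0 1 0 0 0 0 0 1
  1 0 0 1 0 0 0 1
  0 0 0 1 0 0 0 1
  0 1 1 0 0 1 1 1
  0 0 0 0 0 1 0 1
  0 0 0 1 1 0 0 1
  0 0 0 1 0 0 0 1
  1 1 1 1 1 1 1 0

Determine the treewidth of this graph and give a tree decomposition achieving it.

Treewidth 2.
Bags: B1 = {4, 7, 8}  B2 = {2, 4, 8}  B3 = {3, 4, 8}  B4 = {1, 2, 8}  B5 = {4, 6, 8}  B6 = {5, 6, 8}
Tree: B1–B2, B2–B3, B2–B4, B3–B5, B5–B6

Every bag has size at most 3, so the width is 3 − 1 = 2 and tw(G) ≤ 2. Conversely, {1, 2, 8} is a clique of size 3, and the vertices of any clique must share a bag in every tree decomposition; so some bag has ≥ 3 vertices and tw(G) ≥ 2. The upper and lower bounds meet at 2, so that is the treewidth.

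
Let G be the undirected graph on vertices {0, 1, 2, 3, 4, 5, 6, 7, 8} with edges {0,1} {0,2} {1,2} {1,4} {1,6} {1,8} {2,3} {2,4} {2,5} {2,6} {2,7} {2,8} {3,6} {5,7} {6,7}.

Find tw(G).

2

A width-2 tree decomposition is:
Bags: B1 = {0, 1, 2}  B2 = {1, 2, 4}  B3 = {1, 2, 6}  B4 = {1, 2, 8}  B5 = {2, 3, 6}  B6 = {2, 6, 7}  B7 = {2, 5, 7}
Tree: B1–B2, B2–B3, B2–B4, B3–B5, B3–B6, B6–B7
Every bag has size at most 3, so the width is 3 − 1 = 2 and tw(G) ≤ 2. Conversely, {0, 1, 2} is a clique of size 3, and the vertices of any clique must share a bag in every tree decomposition; so some bag has ≥ 3 vertices and tw(G) ≥ 2. Hence tw(G) = 2 exactly.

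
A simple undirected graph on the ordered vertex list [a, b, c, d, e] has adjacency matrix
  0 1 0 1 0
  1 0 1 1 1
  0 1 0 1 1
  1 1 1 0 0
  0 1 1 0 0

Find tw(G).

A width-2 tree decomposition is:
Bags: B1 = {b, c, d}  B2 = {b, c, e}  B3 = {a, b, d}
Tree: B1–B2, B1–B3
Each bag holds 3 vertices, so the decomposition has width 2, which upper-bounds the treewidth. For the lower bound, the 3 vertices {b, c, d} are pairwise adjacent, and any tree decomposition puts a clique entirely inside one bag — forcing width ≥ 2. The upper and lower bounds meet at 2, so that is the treewidth.

2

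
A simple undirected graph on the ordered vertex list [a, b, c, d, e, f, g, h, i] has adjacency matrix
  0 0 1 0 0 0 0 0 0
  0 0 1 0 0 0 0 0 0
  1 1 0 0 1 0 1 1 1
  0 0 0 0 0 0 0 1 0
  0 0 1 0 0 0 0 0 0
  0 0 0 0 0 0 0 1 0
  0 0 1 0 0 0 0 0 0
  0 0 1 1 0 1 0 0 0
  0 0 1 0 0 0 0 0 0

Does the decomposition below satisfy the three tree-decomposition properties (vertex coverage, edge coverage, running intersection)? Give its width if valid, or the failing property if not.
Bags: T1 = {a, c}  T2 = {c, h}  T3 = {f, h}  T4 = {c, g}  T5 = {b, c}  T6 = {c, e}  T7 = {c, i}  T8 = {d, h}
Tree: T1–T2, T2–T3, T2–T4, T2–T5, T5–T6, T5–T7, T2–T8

Yes; width 1.

Checking the three conditions: (i) the bags cover all of {a, b, c, d, e, f, g, h, i}; (ii) for each edge, some bag contains both endpoints; (iii) the bags containing any fixed vertex form a subtree. All hold, so the decomposition is valid with width 2 − 1 = 1.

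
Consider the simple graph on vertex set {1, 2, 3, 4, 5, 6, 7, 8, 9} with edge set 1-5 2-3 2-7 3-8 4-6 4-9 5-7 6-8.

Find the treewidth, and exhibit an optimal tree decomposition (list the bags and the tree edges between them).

Treewidth 1.
One such decomposition:
Bags: B1 = {1, 5}  B2 = {5, 7}  B3 = {2, 7}  B4 = {2, 3}  B5 = {3, 8}  B6 = {6, 8}  B7 = {4, 6}  B8 = {4, 9}
Tree: B1–B2, B2–B3, B3–B4, B4–B5, B5–B6, B6–B7, B7–B8

Every bag has size at most 2, so the width is 2 − 1 = 1 and tw(G) ≤ 1. Any graph with an edge has treewidth ≥ 1, and G has the edge 1–5. Therefore the treewidth is 1.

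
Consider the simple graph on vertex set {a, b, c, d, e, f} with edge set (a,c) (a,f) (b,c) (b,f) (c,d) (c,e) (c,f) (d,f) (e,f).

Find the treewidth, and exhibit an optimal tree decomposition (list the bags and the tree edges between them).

The largest bag has 3 vertices, giving width 2; this decomposition certifies tw(G) ≤ 2. Conversely, {c, d, f} is a clique of size 3, and the vertices of any clique must share a bag in every tree decomposition; so some bag has ≥ 3 vertices and tw(G) ≥ 2. Hence tw(G) = 2 exactly.

Treewidth 2.
Bags: B1 = {c, d, f}  B2 = {c, e, f}  B3 = {b, c, f}  B4 = {a, c, f}
Tree: B1–B2, B2–B3, B1–B4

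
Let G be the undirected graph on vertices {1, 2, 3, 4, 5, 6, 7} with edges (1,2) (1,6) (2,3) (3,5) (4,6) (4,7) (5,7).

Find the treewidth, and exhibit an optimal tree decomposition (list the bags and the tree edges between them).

Treewidth 2.
One such decomposition:
Bags: B1 = {3, 5, 7}  B2 = {2, 3, 7}  B3 = {1, 2, 7}  B4 = {1, 6, 7}  B5 = {4, 6, 7}
Tree: B1–B2, B2–B3, B3–B4, B4–B5

The largest bag has 3 vertices, giving width 2; this decomposition certifies tw(G) ≤ 2. The edges 7–5–3–2–1–6–4–7 form a cycle, so G is not a tree and its treewidth is at least 2. Hence tw(G) = 2 exactly.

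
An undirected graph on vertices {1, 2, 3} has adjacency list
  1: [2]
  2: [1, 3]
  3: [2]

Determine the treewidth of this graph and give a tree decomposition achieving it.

Treewidth 1.
Bags: B1 = {1, 2}  B2 = {2, 3}
Tree: B1–B2

The largest bag has 2 vertices, giving width 1; this decomposition certifies tw(G) ≤ 1. G has an edge, so its treewidth is at least 1. Therefore the treewidth is 1.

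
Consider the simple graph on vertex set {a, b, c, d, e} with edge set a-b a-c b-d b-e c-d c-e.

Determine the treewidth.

2

A width-2 tree decomposition is:
Bags: B1 = {b, c, d}  B2 = {a, b, c}  B3 = {b, c, e}
Tree: B1–B2, B2–B3
The largest bag has 3 vertices, giving width 2; this decomposition certifies tw(G) ≤ 2. For the lower bound, G contains the cycle d–c–a–b–d, so G is not a forest; only forests have treewidth ≤ 1, hence tw(G) ≥ 2. Combining the bounds, tw(G) = 2.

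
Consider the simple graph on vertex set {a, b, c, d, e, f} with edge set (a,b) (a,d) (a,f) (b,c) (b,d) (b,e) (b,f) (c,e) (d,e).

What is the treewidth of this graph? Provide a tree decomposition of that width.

Treewidth 2.
One such decomposition:
Bags: B1 = {b, d, e}  B2 = {a, b, d}  B3 = {b, c, e}  B4 = {a, b, f}
Tree: B1–B2, B1–B3, B2–B4

Each bag holds 3 vertices, so the decomposition has width 2, which upper-bounds the treewidth. For the lower bound, the 3 vertices {b, d, e} are pairwise adjacent, and any tree decomposition puts a clique entirely inside one bag — forcing width ≥ 2. The upper and lower bounds meet at 2, so that is the treewidth.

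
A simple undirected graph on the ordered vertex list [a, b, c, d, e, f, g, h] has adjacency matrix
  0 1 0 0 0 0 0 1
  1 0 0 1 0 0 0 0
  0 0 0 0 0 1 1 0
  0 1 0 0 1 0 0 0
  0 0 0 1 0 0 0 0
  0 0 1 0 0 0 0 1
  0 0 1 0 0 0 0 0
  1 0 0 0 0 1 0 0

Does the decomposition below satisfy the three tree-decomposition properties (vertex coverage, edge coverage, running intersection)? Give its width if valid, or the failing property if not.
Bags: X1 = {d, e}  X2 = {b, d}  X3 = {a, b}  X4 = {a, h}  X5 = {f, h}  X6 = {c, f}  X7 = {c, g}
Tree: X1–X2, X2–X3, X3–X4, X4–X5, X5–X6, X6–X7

Yes; width 1.

Every vertex of G appears in some bag (union = {a, b, c, d, e, f, g, h}); every edge is covered by a bag; and for each vertex v the set of bags containing v is connected in the bag tree. The decomposition is therefore valid. The largest bag has 2 vertices, so the width is 1.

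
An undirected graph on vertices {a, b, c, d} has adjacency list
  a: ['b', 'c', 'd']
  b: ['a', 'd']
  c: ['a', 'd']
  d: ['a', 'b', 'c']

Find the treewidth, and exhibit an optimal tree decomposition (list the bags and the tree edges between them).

Treewidth 2.
Bags: B1 = {a, b, d}  B2 = {a, c, d}
Tree: B1–B2

Each bag holds 3 vertices, so the decomposition has width 2, which upper-bounds the treewidth. Conversely, {a, c, d} is a clique of size 3, and the vertices of any clique must share a bag in every tree decomposition; so some bag has ≥ 3 vertices and tw(G) ≥ 2. Hence tw(G) = 2 exactly.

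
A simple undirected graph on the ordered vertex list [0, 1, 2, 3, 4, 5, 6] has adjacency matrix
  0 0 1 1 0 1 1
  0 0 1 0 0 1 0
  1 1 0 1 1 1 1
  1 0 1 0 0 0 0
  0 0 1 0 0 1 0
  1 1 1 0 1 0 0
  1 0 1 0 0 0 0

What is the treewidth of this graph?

2

A width-2 tree decomposition is:
Bags: B1 = {1, 2, 5}  B2 = {2, 4, 5}  B3 = {0, 2, 5}  B4 = {0, 2, 6}  B5 = {0, 2, 3}
Tree: B1–B2, B1–B3, B3–B4, B4–B5
Every bag has size at most 3, so the width is 3 − 1 = 2 and tw(G) ≤ 2. Conversely, {0, 2, 3} is a clique of size 3, and the vertices of any clique must share a bag in every tree decomposition; so some bag has ≥ 3 vertices and tw(G) ≥ 2. Hence tw(G) = 2 exactly.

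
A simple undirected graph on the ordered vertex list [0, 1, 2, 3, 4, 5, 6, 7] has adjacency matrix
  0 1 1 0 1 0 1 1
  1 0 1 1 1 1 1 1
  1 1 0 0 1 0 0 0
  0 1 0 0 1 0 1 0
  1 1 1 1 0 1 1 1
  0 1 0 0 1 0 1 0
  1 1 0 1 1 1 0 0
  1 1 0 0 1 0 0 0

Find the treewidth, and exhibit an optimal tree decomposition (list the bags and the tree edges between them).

Treewidth 3.
One such decomposition:
Bags: B1 = {1, 4, 5, 6}  B2 = {0, 1, 4, 6}  B3 = {0, 1, 4, 7}  B4 = {0, 1, 2, 4}  B5 = {1, 3, 4, 6}
Tree: B1–B2, B2–B3, B2–B4, B1–B5

The largest bag has 4 vertices, giving width 3; this decomposition certifies tw(G) ≤ 3. On the other hand G contains the 4-clique {0, 1, 2, 4}. A clique must lie in a single bag of any decomposition, so no decomposition can have width below 3. Combining the bounds, tw(G) = 3.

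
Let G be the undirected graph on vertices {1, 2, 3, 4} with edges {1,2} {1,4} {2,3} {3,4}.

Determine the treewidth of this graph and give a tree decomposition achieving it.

The largest bag has 3 vertices, giving width 2; this decomposition certifies tw(G) ≤ 2. Since 3–4–1–2–3 is a cycle in G, G is not acyclic. Forests are exactly the graphs of treewidth ≤ 1, so tw(G) ≥ 2. Hence tw(G) = 2 exactly.

Treewidth 2.
One such decomposition:
Bags: B1 = {1, 3, 4}  B2 = {1, 2, 3}
Tree: B1–B2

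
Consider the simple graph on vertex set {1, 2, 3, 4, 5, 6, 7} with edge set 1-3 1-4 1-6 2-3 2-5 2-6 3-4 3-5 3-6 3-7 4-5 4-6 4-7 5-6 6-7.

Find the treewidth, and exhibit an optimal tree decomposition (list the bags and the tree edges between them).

The largest bag has 4 vertices, giving width 3; this decomposition certifies tw(G) ≤ 3. Conversely, {2, 3, 5, 6} is a clique of size 4, and the vertices of any clique must share a bag in every tree decomposition; so some bag has ≥ 4 vertices and tw(G) ≥ 3. Combining the bounds, tw(G) = 3.

Treewidth 3.
One optimal decomposition is:
Bags: B1 = {3, 4, 6, 7}  B2 = {1, 3, 4, 6}  B3 = {3, 4, 5, 6}  B4 = {2, 3, 5, 6}
Tree: B1–B2, B2–B3, B3–B4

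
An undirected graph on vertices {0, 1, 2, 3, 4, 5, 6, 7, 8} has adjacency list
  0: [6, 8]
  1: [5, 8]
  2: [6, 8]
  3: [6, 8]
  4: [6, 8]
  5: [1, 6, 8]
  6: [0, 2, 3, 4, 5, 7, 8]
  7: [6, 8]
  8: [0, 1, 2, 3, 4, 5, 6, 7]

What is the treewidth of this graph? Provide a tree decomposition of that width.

Treewidth 2.
Bags: B1 = {5, 6, 8}  B2 = {2, 6, 8}  B3 = {4, 6, 8}  B4 = {1, 5, 8}  B5 = {3, 6, 8}  B6 = {0, 6, 8}  B7 = {6, 7, 8}
Tree: B1–B2, B2–B3, B1–B4, B3–B5, B2–B6, B2–B7

The largest bag has 3 vertices, giving width 2; this decomposition certifies tw(G) ≤ 2. On the other hand G contains the 3-clique {1, 5, 8}. A clique must lie in a single bag of any decomposition, so no decomposition can have width below 2. Therefore the treewidth is 2.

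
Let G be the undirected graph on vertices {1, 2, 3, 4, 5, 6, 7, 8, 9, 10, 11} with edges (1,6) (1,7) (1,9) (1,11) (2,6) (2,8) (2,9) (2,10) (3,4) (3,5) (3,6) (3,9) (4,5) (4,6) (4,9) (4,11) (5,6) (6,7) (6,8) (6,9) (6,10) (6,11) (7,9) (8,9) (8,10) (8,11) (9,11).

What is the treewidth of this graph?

3

A width-3 tree decomposition is:
Bags: B1 = {4, 6, 9, 11}  B2 = {1, 6, 9, 11}  B3 = {3, 4, 6, 9}  B4 = {6, 8, 9, 11}  B5 = {2, 6, 8, 9}  B6 = {3, 4, 5, 6}  B7 = {2, 6, 8, 10}  B8 = {1, 6, 7, 9}
Tree: B1–B2, B1–B3, B2–B4, B4–B5, B3–B6, B5–B7, B2–B8
The largest bag has 4 vertices, giving width 3; this decomposition certifies tw(G) ≤ 3. On the other hand G contains the 4-clique {6, 8, 9, 11}. A clique must lie in a single bag of any decomposition, so no decomposition can have width below 3. Combining the bounds, tw(G) = 3.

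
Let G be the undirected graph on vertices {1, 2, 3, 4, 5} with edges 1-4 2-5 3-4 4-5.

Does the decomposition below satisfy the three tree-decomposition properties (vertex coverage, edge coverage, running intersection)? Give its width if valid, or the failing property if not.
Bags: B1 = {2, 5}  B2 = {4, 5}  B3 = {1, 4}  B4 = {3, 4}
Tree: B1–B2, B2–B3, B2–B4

Every vertex of G appears in some bag (union = {1, 2, 3, 4, 5}); every edge is covered by a bag; and for each vertex v the set of bags containing v is connected in the bag tree. The decomposition is therefore valid. The largest bag has 2 vertices, so the width is 1.

Yes; width 1.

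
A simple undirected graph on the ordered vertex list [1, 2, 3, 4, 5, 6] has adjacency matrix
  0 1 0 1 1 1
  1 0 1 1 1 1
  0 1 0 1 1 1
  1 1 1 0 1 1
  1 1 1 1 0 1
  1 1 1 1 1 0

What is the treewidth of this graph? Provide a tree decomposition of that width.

Every bag has size at most 5, so the width is 5 − 1 = 4 and tw(G) ≤ 4. Conversely, {1, 2, 4, 5, 6} is a clique of size 5, and the vertices of any clique must share a bag in every tree decomposition; so some bag has ≥ 5 vertices and tw(G) ≥ 4. Hence tw(G) = 4 exactly.

Treewidth 4.
Bags: B1 = {1, 2, 4, 5, 6}  B2 = {2, 3, 4, 5, 6}
Tree: B1–B2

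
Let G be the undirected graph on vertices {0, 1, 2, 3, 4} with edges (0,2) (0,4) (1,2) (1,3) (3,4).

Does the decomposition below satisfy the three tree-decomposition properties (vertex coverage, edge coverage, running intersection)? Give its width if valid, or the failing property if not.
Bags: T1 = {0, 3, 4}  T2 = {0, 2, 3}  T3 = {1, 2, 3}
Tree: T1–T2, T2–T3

Every vertex of G appears in some bag (union = {0, 1, 2, 3, 4}); every edge is covered by a bag; and for each vertex v the set of bags containing v is connected in the bag tree. The decomposition is therefore valid. The largest bag has 3 vertices, so the width is 2.

Yes; width 2.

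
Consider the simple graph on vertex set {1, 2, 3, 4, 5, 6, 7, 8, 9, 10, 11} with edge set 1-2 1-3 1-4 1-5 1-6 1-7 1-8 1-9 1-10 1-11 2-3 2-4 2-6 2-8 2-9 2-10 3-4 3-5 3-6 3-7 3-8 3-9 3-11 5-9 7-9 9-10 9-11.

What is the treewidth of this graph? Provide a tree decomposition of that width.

Treewidth 3.
Bags: B1 = {1, 2, 3, 6}  B2 = {1, 2, 3, 9}  B3 = {1, 2, 9, 10}  B4 = {1, 3, 5, 9}  B5 = {1, 2, 3, 8}  B6 = {1, 2, 3, 4}  B7 = {1, 3, 7, 9}  B8 = {1, 3, 9, 11}
Tree: B1–B2, B2–B3, B2–B4, B1–B5, B2–B6, B4–B7, B7–B8

The largest bag has 4 vertices, giving width 3; this decomposition certifies tw(G) ≤ 3. For the lower bound, the 4 vertices {1, 2, 9, 10} are pairwise adjacent, and any tree decomposition puts a clique entirely inside one bag — forcing width ≥ 3. Hence tw(G) = 3 exactly.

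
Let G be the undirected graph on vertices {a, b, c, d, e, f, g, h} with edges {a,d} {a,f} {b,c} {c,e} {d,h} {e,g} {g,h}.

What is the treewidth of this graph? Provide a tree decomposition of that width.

Treewidth 1.
One such decomposition:
Bags: B1 = {b, c}  B2 = {c, e}  B3 = {e, g}  B4 = {g, h}  B5 = {d, h}  B6 = {a, d}  B7 = {a, f}
Tree: B1–B2, B2–B3, B3–B4, B4–B5, B5–B6, B6–B7

Every bag has size at most 2, so the width is 2 − 1 = 1 and tw(G) ≤ 1. Any graph with an edge has treewidth ≥ 1, and G has the edge b–c. Therefore the treewidth is 1.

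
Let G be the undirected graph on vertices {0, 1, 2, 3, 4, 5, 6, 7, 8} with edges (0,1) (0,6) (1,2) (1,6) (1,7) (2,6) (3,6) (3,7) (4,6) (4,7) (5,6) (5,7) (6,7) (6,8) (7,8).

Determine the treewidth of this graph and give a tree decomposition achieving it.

Each bag holds 3 vertices, so the decomposition has width 2, which upper-bounds the treewidth. For the lower bound, the 3 vertices {0, 1, 6} are pairwise adjacent, and any tree decomposition puts a clique entirely inside one bag — forcing width ≥ 2. The upper and lower bounds meet at 2, so that is the treewidth.

Treewidth 2.
One such decomposition:
Bags: B1 = {1, 6, 7}  B2 = {4, 6, 7}  B3 = {5, 6, 7}  B4 = {0, 1, 6}  B5 = {6, 7, 8}  B6 = {3, 6, 7}  B7 = {1, 2, 6}
Tree: B1–B2, B2–B3, B1–B4, B1–B5, B1–B6, B4–B7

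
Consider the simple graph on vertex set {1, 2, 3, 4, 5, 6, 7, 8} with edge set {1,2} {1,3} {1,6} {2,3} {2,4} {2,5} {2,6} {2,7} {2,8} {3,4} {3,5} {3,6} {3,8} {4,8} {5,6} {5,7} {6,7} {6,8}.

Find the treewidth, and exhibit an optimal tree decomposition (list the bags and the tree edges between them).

Treewidth 3.
One optimal decomposition is:
Bags: B1 = {2, 3, 5, 6}  B2 = {1, 2, 3, 6}  B3 = {2, 3, 6, 8}  B4 = {2, 5, 6, 7}  B5 = {2, 3, 4, 8}
Tree: B1–B2, B1–B3, B1–B4, B3–B5

Every bag has size at most 4, so the width is 4 − 1 = 3 and tw(G) ≤ 3. On the other hand G contains the 4-clique {2, 3, 4, 8}. A clique must lie in a single bag of any decomposition, so no decomposition can have width below 3. Hence tw(G) = 3 exactly.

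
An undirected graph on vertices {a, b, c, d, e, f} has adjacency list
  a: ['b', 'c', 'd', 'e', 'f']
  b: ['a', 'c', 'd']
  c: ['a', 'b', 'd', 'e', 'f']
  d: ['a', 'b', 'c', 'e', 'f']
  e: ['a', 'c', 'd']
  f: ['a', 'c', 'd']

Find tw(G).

3

A width-3 tree decomposition is:
Bags: B1 = {a, b, c, d}  B2 = {a, c, d, e}  B3 = {a, c, d, f}
Tree: B1–B2, B1–B3
The largest bag has 4 vertices, giving width 3; this decomposition certifies tw(G) ≤ 3. On the other hand G contains the 4-clique {a, c, d, e}. A clique must lie in a single bag of any decomposition, so no decomposition can have width below 3. The upper and lower bounds meet at 3, so that is the treewidth.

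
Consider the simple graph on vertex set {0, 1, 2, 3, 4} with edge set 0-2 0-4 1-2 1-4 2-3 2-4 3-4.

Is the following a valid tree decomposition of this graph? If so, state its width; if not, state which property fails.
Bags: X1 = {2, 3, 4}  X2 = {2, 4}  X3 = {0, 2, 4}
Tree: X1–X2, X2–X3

No — vertex 1 appears in no bag.

A tree decomposition must satisfy three properties: every vertex lies in some bag; for every edge, both endpoints lie together in some bag; and for every vertex, the bags containing it form a connected subtree. Here vertex 1 appears in no bag, so the decomposition is invalid.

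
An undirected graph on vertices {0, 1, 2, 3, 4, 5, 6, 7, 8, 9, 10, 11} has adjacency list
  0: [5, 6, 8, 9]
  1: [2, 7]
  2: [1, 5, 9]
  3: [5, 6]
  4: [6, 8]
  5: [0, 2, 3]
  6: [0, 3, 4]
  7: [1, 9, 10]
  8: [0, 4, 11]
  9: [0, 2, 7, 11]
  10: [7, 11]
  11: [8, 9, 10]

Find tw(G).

A width-3 tree decomposition is:
Bags: B1 = {1, 2, 7, 10}  B2 = {2, 7, 9, 10}  B3 = {2, 9, 10, 11}  B4 = {2, 5, 9, 11}  B5 = {0, 5, 9, 11}  B6 = {0, 5, 8, 11}  B7 = {0, 3, 5, 8}  B8 = {0, 3, 6, 8}  B9 = {3, 4, 6, 8}
Tree: B1–B2, B2–B3, B3–B4, B4–B5, B5–B6, B6–B7, B7–B8, B8–B9
The largest bag has 4 vertices, giving width 3; this decomposition certifies tw(G) ≤ 3. For the lower bound: the 4 vertex sets {1,7,10}, {2}, {9}, {0,5,8,11} are disjoint, each induces a connected subgraph, and every pair is joined by at least one edge of G. Contracting each set to a single vertex therefore yields K_{4} as a minor, and since treewidth is minor-monotone, tw(G) ≥ tw(K_{4}) = 3. Combining the bounds, tw(G) = 3.

3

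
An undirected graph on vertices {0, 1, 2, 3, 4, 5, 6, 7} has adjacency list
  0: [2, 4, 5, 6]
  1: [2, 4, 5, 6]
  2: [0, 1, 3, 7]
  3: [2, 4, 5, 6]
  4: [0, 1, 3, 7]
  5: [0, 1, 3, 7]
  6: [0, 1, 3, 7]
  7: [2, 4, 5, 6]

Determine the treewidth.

4

A width-4 tree decomposition is:
Bags: B1 = {2, 4, 5, 6, 7}  B2 = {2, 3, 4, 5, 6}  B3 = {1, 2, 4, 5, 6}  B4 = {0, 2, 4, 5, 6}
Tree: B1–B2, B2–B3, B3–B4
Each bag holds 5 vertices, so the decomposition has width 4, which upper-bounds the treewidth. For the lower bound: the 5 vertex sets {5,7}, {3,4}, {1,2}, {6}, {0} are disjoint, each induces a connected subgraph, and every pair is joined by at least one edge of G. Contracting each set to a single vertex therefore yields K_{5} as a minor, and since treewidth is minor-monotone, tw(G) ≥ tw(K_{5}) = 4. Hence tw(G) = 4 exactly.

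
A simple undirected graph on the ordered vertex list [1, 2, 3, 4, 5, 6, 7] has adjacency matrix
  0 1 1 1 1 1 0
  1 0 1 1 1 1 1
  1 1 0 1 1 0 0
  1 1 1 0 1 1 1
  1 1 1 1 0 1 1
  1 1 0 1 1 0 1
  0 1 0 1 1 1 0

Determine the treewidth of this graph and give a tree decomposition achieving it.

Every bag has size at most 5, so the width is 5 − 1 = 4 and tw(G) ≤ 4. For the lower bound, the 5 vertices {1, 2, 3, 4, 5} are pairwise adjacent, and any tree decomposition puts a clique entirely inside one bag — forcing width ≥ 4. Therefore the treewidth is 4.

Treewidth 4.
One such decomposition:
Bags: B1 = {1, 2, 3, 4, 5}  B2 = {1, 2, 4, 5, 6}  B3 = {2, 4, 5, 6, 7}
Tree: B1–B2, B2–B3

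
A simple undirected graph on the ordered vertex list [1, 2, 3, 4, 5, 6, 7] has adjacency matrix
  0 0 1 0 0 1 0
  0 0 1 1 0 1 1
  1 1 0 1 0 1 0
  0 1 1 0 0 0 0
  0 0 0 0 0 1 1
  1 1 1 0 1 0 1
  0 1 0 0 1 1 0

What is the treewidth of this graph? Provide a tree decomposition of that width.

Treewidth 2.
One such decomposition:
Bags: B1 = {1, 3, 6}  B2 = {2, 3, 6}  B3 = {2, 6, 7}  B4 = {5, 6, 7}  B5 = {2, 3, 4}
Tree: B1–B2, B2–B3, B3–B4, B2–B5

Each bag holds 3 vertices, so the decomposition has width 2, which upper-bounds the treewidth. For the lower bound, the 3 vertices {2, 3, 4} are pairwise adjacent, and any tree decomposition puts a clique entirely inside one bag — forcing width ≥ 2. Combining the bounds, tw(G) = 2.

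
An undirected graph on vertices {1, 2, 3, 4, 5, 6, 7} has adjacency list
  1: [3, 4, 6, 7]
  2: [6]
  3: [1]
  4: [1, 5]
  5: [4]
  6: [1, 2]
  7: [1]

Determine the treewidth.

1

A width-1 tree decomposition is:
Bags: B1 = {1, 3}  B2 = {1, 4}  B3 = {1, 6}  B4 = {2, 6}  B5 = {1, 7}  B6 = {4, 5}
Tree: B1–B2, B2–B3, B3–B4, B2–B5, B2–B6
Every bag has size at most 2, so the width is 2 − 1 = 1 and tw(G) ≤ 1. G has an edge, so its treewidth is at least 1. The upper and lower bounds meet at 1, so that is the treewidth.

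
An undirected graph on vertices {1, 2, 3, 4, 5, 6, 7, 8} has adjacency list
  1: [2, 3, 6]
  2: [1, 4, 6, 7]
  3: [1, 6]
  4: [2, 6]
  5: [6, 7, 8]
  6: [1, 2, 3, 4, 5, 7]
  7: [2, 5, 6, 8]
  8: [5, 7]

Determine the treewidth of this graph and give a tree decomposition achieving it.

The largest bag has 3 vertices, giving width 2; this decomposition certifies tw(G) ≤ 2. Conversely, {5, 7, 8} is a clique of size 3, and the vertices of any clique must share a bag in every tree decomposition; so some bag has ≥ 3 vertices and tw(G) ≥ 2. Therefore the treewidth is 2.

Treewidth 2.
One such decomposition:
Bags: B1 = {2, 6, 7}  B2 = {1, 2, 6}  B3 = {5, 6, 7}  B4 = {5, 7, 8}  B5 = {2, 4, 6}  B6 = {1, 3, 6}
Tree: B1–B2, B1–B3, B3–B4, B1–B5, B2–B6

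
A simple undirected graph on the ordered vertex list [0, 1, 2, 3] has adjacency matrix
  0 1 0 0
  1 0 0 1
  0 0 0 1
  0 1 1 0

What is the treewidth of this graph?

A width-1 tree decomposition is:
Bags: B1 = {1, 3}  B2 = {2, 3}  B3 = {0, 1}
Tree: B1–B2, B1–B3
Every bag has size at most 2, so the width is 2 − 1 = 1 and tw(G) ≤ 1. Since G has at least one edge (e.g. 1–3), it is not an edgeless graph, so tw(G) ≥ 1. Hence tw(G) = 1 exactly.

1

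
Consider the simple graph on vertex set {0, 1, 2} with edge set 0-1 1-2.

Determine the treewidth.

A width-1 tree decomposition is:
Bags: B1 = {0, 1}  B2 = {1, 2}
Tree: B1–B2
The largest bag has 2 vertices, giving width 1; this decomposition certifies tw(G) ≤ 1. Any graph with an edge has treewidth ≥ 1, and G has the edge 0–1. Combining the bounds, tw(G) = 1.

1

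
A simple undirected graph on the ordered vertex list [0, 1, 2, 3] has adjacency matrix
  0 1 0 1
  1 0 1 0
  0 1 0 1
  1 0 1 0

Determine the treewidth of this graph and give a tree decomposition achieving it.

Treewidth 2.
One optimal decomposition is:
Bags: B1 = {0, 1, 2}  B2 = {0, 2, 3}
Tree: B1–B2

Each bag holds 3 vertices, so the decomposition has width 2, which upper-bounds the treewidth. For the lower bound, G contains the cycle 0–1–2–3–0, so G is not a forest; only forests have treewidth ≤ 1, hence tw(G) ≥ 2. Hence tw(G) = 2 exactly.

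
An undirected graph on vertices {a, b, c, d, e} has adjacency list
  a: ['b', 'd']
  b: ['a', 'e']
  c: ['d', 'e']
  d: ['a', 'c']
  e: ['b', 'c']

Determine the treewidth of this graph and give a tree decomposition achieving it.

Every bag has size at most 3, so the width is 3 − 1 = 2 and tw(G) ≤ 2. The edges d–c–e–b–a–d form a cycle, so G is not a tree and its treewidth is at least 2. Combining the bounds, tw(G) = 2.

Treewidth 2.
One such decomposition:
Bags: B1 = {c, d, e}  B2 = {b, d, e}  B3 = {a, b, d}
Tree: B1–B2, B2–B3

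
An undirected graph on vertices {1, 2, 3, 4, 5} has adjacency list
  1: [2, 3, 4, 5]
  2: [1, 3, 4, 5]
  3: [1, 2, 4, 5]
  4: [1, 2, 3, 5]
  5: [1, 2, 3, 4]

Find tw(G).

4

A width-4 tree decomposition is:
Bags: B1 = {1, 2, 3, 4, 5}
Tree: (single bag)
With just one bag of size 5, the width is 5 − 1 = 4, so tw(G) ≤ 4. On the other hand G contains the 5-clique {1, 2, 3, 4, 5}. A clique must lie in a single bag of any decomposition, so no decomposition can have width below 4. Hence tw(G) = 4 exactly.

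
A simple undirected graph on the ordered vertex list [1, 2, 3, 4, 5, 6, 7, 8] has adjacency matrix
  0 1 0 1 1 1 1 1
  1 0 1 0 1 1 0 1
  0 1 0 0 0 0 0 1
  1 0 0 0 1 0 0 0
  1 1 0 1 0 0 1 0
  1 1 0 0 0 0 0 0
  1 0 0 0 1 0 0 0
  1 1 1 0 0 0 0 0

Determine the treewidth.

2

A width-2 tree decomposition is:
Bags: B1 = {1, 2, 5}  B2 = {1, 2, 6}  B3 = {1, 5, 7}  B4 = {1, 2, 8}  B5 = {1, 4, 5}  B6 = {2, 3, 8}
Tree: B1–B2, B1–B3, B1–B4, B1–B5, B4–B6
Each bag holds 3 vertices, so the decomposition has width 2, which upper-bounds the treewidth. Conversely, {1, 2, 8} is a clique of size 3, and the vertices of any clique must share a bag in every tree decomposition; so some bag has ≥ 3 vertices and tw(G) ≥ 2. Hence tw(G) = 2 exactly.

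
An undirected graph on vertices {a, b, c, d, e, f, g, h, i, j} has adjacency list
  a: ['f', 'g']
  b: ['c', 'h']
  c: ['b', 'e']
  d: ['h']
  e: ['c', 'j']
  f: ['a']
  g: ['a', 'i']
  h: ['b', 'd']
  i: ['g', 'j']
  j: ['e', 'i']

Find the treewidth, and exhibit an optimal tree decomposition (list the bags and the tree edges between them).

Every bag has size at most 2, so the width is 2 − 1 = 1 and tw(G) ≤ 1. Any graph with an edge has treewidth ≥ 1, and G has the edge f–a. Hence tw(G) = 1 exactly.

Treewidth 1.
One optimal decomposition is:
Bags: B1 = {a, f}  B2 = {a, g}  B3 = {g, i}  B4 = {i, j}  B5 = {e, j}  B6 = {c, e}  B7 = {b, c}  B8 = {b, h}  B9 = {d, h}
Tree: B1–B2, B2–B3, B3–B4, B4–B5, B5–B6, B6–B7, B7–B8, B8–B9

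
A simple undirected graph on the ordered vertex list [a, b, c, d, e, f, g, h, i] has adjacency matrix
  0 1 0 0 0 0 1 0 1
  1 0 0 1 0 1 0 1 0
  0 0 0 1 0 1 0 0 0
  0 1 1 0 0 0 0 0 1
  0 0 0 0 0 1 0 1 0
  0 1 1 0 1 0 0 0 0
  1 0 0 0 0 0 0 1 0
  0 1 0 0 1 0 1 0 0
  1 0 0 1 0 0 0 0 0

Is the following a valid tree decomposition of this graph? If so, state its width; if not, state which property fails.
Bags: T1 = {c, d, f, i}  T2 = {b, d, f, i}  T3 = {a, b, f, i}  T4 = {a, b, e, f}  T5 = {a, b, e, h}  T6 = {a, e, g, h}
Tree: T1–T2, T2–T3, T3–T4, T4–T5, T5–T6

Every vertex of G appears in some bag (union = {a, b, c, d, e, f, g, h, i}); every edge is covered by a bag; and for each vertex v the set of bags containing v is connected in the bag tree. The decomposition is therefore valid. The largest bag has 4 vertices, so the width is 3.

Yes; width 3.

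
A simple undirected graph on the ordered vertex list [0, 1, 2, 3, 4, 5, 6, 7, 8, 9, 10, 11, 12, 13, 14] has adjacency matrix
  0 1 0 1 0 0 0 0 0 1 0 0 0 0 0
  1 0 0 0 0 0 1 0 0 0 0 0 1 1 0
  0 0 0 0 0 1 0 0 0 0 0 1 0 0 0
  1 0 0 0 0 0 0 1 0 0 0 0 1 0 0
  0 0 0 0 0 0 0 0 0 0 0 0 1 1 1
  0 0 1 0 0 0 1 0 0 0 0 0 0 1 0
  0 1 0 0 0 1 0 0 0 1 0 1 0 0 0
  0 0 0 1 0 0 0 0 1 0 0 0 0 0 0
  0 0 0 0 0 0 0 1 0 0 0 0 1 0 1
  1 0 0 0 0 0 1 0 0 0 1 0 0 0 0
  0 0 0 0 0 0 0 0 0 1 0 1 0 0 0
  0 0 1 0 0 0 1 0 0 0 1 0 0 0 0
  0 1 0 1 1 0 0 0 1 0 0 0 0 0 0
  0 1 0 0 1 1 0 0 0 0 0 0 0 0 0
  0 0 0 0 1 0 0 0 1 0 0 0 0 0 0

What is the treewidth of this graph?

3

A width-3 tree decomposition is:
Bags: B1 = {2, 9, 10, 11}  B2 = {2, 6, 9, 11}  B3 = {2, 5, 6, 9}  B4 = {0, 5, 6, 9}  B5 = {0, 1, 5, 6}  B6 = {0, 1, 5, 13}  B7 = {0, 1, 3, 13}  B8 = {1, 3, 12, 13}  B9 = {3, 4, 12, 13}  B10 = {3, 4, 7, 12}  B11 = {4, 7, 8, 12}  B12 = {4, 7, 8, 14}
Tree: B1–B2, B2–B3, B3–B4, B4–B5, B5–B6, B6–B7, B7–B8, B8–B9, B9–B10, B10–B11, B11–B12
Every bag has size at most 4, so the width is 4 − 1 = 3 and tw(G) ≤ 3. For the lower bound: the 4 vertex sets {2,10,11}, {9}, {6}, {0,1,5,13} are disjoint, each induces a connected subgraph, and every pair is joined by at least one edge of G. Contracting each set to a single vertex therefore yields K_{4} as a minor, and since treewidth is minor-monotone, tw(G) ≥ tw(K_{4}) = 3. The upper and lower bounds meet at 3, so that is the treewidth.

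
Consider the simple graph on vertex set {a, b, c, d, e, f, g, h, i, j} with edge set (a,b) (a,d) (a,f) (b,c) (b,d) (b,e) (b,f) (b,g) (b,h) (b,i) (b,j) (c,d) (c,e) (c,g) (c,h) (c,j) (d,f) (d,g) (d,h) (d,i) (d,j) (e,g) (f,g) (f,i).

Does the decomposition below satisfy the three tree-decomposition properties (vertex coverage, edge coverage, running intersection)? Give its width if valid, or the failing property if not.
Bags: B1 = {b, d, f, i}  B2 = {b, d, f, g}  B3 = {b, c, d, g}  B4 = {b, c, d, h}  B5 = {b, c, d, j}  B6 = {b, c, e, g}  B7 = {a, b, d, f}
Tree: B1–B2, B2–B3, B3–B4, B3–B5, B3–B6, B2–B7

Yes; width 3.

Vertex coverage: the bags together contain {a, b, c, d, e, f, g, h, i, j}, the full vertex set. Edge coverage: each edge of G has both endpoints in at least one bag. Running intersection: for every vertex, the bags containing it form a connected subtree. All three properties hold, so this is a valid tree decomposition of width max|bag| − 1 = 3, and hence tw(G) ≤ 3.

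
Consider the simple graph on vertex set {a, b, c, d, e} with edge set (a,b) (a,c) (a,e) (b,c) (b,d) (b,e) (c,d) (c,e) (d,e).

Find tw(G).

3

A width-3 tree decomposition is:
Bags: B1 = {a, b, c, e}  B2 = {b, c, d, e}
Tree: B1–B2
Each bag holds 4 vertices, so the decomposition has width 3, which upper-bounds the treewidth. For the lower bound, the 4 vertices {b, c, d, e} are pairwise adjacent, and any tree decomposition puts a clique entirely inside one bag — forcing width ≥ 3. The upper and lower bounds meet at 3, so that is the treewidth.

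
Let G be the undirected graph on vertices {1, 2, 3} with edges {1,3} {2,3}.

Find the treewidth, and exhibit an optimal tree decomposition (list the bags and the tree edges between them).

Each bag holds 2 vertices, so the decomposition has width 1, which upper-bounds the treewidth. Since G has at least one edge (e.g. 2–3), it is not an edgeless graph, so tw(G) ≥ 1. Combining the bounds, tw(G) = 1.

Treewidth 1.
One optimal decomposition is:
Bags: B1 = {2, 3}  B2 = {1, 3}
Tree: B1–B2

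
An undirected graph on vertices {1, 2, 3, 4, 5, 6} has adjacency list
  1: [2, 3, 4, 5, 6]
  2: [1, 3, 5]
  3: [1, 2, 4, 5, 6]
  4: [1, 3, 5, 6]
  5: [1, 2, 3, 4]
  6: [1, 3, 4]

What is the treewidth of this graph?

A width-3 tree decomposition is:
Bags: B1 = {1, 3, 4, 5}  B2 = {1, 3, 4, 6}  B3 = {1, 2, 3, 5}
Tree: B1–B2, B1–B3
The largest bag has 4 vertices, giving width 3; this decomposition certifies tw(G) ≤ 3. For the lower bound, the 4 vertices {1, 2, 3, 5} are pairwise adjacent, and any tree decomposition puts a clique entirely inside one bag — forcing width ≥ 3. Hence tw(G) = 3 exactly.

3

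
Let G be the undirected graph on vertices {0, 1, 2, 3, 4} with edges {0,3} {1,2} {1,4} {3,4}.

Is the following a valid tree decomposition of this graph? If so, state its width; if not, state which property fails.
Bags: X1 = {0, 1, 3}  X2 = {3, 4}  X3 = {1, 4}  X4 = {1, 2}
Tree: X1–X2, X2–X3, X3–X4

No — bags containing vertex 1 are not connected in the tree.

A tree decomposition must satisfy three properties: every vertex lies in some bag; for every edge, both endpoints lie together in some bag; and for every vertex, the bags containing it form a connected subtree. Here bags containing vertex 1 are not connected in the tree, so the decomposition is invalid.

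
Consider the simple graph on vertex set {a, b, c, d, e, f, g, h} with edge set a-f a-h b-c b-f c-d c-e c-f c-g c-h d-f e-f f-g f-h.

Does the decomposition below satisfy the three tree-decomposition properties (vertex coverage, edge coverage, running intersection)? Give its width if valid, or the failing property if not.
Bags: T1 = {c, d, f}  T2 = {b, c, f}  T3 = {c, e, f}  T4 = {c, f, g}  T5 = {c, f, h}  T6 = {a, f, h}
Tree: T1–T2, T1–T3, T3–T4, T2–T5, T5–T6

Yes; width 2.

Every vertex of G appears in some bag (union = {a, b, c, d, e, f, g, h}); every edge is covered by a bag; and for each vertex v the set of bags containing v is connected in the bag tree. The decomposition is therefore valid. The largest bag has 3 vertices, so the width is 2.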